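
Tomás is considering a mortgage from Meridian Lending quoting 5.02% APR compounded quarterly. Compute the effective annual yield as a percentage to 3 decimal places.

5.115%

EAR = (1 + 0.0502/4)^4 − 1.
= (1 + 0.012550)^4 − 1 = 1.051153 − 1 = 5.115%.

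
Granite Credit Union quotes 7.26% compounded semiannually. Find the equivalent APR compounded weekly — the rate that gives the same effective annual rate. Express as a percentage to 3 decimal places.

7.136%

EAR = (1 + 0.0726/2)^2 − 1 = 0.073918.
Solve (1 + r/52)^52 = 1.073918: r/52 = 1.073918^(1/52) − 1 = 0.001372, so r = 0.071362 = 7.136%.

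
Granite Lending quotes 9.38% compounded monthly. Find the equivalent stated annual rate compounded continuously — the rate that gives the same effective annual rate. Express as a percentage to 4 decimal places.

9.3435%

EAR = (1 + 0.0938/12)^12 − 1 = 0.097940.
Equivalent continuous rate: r = ln(1 + 0.097940) = 0.093435 = 9.3435%.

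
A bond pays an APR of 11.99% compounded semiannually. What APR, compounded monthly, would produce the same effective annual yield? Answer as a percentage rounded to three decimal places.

EAR = (1 + 0.1199/2)^2 − 1 = 0.123494.
Solve (1 + r/12)^12 = 1.123494: r/12 = 1.123494^(1/12) − 1 = 0.009751, so r = 0.117010 = 11.701%.

11.701%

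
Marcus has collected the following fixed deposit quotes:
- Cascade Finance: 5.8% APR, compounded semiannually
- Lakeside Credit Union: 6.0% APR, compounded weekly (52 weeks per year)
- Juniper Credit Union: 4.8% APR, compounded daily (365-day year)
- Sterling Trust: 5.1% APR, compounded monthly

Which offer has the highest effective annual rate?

Cascade Finance: (1 + 0.058/2)^2 − 1 = 5.884%
Lakeside Credit Union: (1 + 0.060/52)^52 − 1 = 6.180%
Juniper Credit Union: (1 + 0.048/365)^365 − 1 = 4.917%
Sterling Trust: (1 + 0.051/12)^12 − 1 = 5.221%
The highest effective annual rate is Lakeside Credit Union at 6.180%.

Lakeside Credit Union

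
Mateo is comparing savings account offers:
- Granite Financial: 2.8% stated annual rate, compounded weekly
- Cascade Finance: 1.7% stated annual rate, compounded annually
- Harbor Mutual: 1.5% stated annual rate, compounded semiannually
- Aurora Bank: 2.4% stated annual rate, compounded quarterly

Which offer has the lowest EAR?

Harbor Mutual

Granite Financial: (1 + 0.028/52)^52 − 1 = 2.839%
Cascade Finance: compounded annually, EAR = 1.700%
Harbor Mutual: (1 + 0.015/2)^2 − 1 = 1.506%
Aurora Bank: (1 + 0.024/4)^4 − 1 = 2.422%
The lowest effective annual rate is Harbor Mutual at 1.506%.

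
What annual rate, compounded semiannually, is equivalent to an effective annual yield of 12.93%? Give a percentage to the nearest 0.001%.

12.537%

(1 + r/2)^2 − 1 = 0.1293, so 1 + r/2 = 1.1293^(1/2).
r/2 = 0.062685, so r = 0.125371 = 12.537%.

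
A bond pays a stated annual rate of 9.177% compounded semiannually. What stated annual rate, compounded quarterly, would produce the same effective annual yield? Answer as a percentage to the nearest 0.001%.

EAR = (1 + 0.09177/2)^2 − 1 = 0.093875.
Solve (1 + r/4)^4 = 1.093875: r/4 = 1.093875^(1/4) − 1 = 0.022685, so r = 0.090741 = 9.074%.

9.074%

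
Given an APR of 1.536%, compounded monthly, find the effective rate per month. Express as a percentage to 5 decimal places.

0.12800%

With a nominal annual rate compounded monthly, the periodic rate is the nominal rate divided by 12.
i = 0.01536 / 12 = 0.0012800 = 0.12800%.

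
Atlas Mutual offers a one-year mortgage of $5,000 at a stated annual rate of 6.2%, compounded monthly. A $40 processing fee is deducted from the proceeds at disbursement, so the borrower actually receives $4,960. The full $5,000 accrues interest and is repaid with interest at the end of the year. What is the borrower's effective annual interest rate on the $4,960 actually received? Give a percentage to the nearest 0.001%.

7.237%

Amount owed after one year: 5,000 × (1 + 0.062/12)^12 = 5,000 × 1.063793 = $5,318.96.
Effective rate on net proceeds: 5,318.96 / 4,960 − 1 = 0.072372 = 7.237%.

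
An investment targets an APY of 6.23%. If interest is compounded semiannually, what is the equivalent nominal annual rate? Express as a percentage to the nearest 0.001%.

6.136%

(1 + r/2)^2 − 1 = 0.0623, so 1 + r/2 = 1.0623^(1/2).
r/2 = 0.030679, so r = 0.061359 = 6.136%.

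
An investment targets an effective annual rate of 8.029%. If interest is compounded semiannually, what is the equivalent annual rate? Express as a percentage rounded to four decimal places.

(1 + r/2)^2 − 1 = 0.08029, so 1 + r/2 = 1.08029^(1/2).
r/2 = 0.039370, so r = 0.078740 = 7.8740%.

7.8740%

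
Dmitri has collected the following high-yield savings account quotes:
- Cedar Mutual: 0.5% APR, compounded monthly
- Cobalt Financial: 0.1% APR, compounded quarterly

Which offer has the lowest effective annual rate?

Cedar Mutual: (1 + 0.005/12)^12 − 1 = 0.501%
Cobalt Financial: (1 + 0.001/4)^4 − 1 = 0.100%
The lowest effective annual rate is Cobalt Financial at 0.100%.

Cobalt Financial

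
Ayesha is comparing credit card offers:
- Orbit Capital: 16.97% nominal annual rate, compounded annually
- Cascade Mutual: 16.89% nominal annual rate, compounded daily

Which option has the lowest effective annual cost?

Orbit Capital: compounded annually, EAR = 16.970%
Cascade Mutual: (1 + 0.1689/365)^365 − 1 = 18.396%
The lowest effective annual rate is Orbit Capital at 16.970%.

Orbit Capital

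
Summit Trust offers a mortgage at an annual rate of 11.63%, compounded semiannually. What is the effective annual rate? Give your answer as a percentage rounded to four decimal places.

EAR = (1 + 0.1163/2)^2 − 1.
= (1 + 0.058150)^2 − 1 = 1.119681 − 1 = 11.9681%.

11.9681%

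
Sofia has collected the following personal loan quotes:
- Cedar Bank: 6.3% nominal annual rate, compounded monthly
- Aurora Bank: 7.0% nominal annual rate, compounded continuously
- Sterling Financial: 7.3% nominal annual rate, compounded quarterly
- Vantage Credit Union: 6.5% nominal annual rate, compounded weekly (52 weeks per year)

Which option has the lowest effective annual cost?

Cedar Bank: (1 + 0.063/12)^12 − 1 = 6.485%
Aurora Bank: e^0.070 − 1 = 7.251%
Sterling Financial: (1 + 0.073/4)^4 − 1 = 7.502%
Vantage Credit Union: (1 + 0.065/52)^52 − 1 = 6.712%
The lowest effective annual rate is Cedar Bank at 6.485%.

Cedar Bank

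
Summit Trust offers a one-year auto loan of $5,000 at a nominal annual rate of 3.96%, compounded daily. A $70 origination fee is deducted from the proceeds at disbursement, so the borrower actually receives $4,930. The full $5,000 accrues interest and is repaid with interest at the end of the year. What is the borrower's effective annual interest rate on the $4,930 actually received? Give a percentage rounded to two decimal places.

Amount owed after one year: 5,000 × (1 + 0.0396/365)^365 = 5,000 × 1.040392 = $5,201.96.
Effective rate on net proceeds: 5,201.96 / 4,930 − 1 = 0.055165 = 5.52%.

5.52%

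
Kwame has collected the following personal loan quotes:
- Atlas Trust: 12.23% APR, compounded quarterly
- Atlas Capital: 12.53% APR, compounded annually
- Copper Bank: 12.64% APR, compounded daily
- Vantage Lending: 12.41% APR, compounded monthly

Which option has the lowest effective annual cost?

Atlas Trust: (1 + 0.1223/4)^4 − 1 = 12.802%
Atlas Capital: compounded annually, EAR = 12.530%
Copper Bank: (1 + 0.1264/365)^365 − 1 = 13.471%
Vantage Lending: (1 + 0.1241/12)^12 − 1 = 13.141%
The lowest effective annual rate is Atlas Capital at 12.530%.

Atlas Capital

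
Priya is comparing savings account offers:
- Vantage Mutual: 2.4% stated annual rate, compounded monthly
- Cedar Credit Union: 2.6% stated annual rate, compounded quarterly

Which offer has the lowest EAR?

Vantage Mutual: (1 + 0.024/12)^12 − 1 = 2.427%
Cedar Credit Union: (1 + 0.026/4)^4 − 1 = 2.625%
The lowest effective annual rate is Vantage Mutual at 2.427%.

Vantage Mutual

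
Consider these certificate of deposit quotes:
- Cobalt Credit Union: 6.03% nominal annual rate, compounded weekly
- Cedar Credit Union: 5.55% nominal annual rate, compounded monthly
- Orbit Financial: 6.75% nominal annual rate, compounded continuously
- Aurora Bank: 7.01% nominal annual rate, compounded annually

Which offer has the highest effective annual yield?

Aurora Bank

Cobalt Credit Union: (1 + 0.0603/52)^52 − 1 = 6.212%
Cedar Credit Union: (1 + 0.0555/12)^12 − 1 = 5.693%
Orbit Financial: e^0.0675 − 1 = 6.983%
Aurora Bank: compounded annually, EAR = 7.010%
The highest effective annual rate is Aurora Bank at 7.010%.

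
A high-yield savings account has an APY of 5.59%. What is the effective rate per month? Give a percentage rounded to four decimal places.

0.4543%

The per-month rate i satisfies (1 + i)^12 = 1 + 0.0559.
i = 1.0559^(1/12) − 1 = 0.0045431 = 0.4543%.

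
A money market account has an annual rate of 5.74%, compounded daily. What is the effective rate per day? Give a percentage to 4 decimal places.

With a nominal annual rate compounded daily, the periodic rate is the nominal rate divided by 365.
i = 0.0574 / 365 = 0.0001573 = 0.0157%.

0.0157%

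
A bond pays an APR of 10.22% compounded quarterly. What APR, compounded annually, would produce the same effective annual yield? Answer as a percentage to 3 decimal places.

EAR = (1 + 0.1022/4)^4 − 1 = 0.106184.
Compounded annually, the equivalent nominal rate is the EAR itself: 10.618%.

10.618%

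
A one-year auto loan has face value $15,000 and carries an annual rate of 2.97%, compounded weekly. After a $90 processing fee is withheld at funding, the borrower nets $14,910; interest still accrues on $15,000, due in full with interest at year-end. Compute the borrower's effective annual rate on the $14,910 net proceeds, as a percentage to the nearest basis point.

Amount owed after one year: 15,000 × (1 + 0.0297/52)^52 = 15,000 × 1.030137 = $15,452.05.
Effective rate on net proceeds: 15,452.05 / 14,910 − 1 = 0.036355 = 3.64%.

3.64%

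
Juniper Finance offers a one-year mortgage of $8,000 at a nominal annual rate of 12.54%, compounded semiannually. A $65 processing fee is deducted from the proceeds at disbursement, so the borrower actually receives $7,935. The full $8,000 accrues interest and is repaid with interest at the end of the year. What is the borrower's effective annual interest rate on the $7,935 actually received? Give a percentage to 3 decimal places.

Amount owed after one year: 8,000 × (1 + 0.1254/2)^2 = 8,000 × 1.129331 = $9,034.65.
Effective rate on net proceeds: 9,034.65 / 7,935 − 1 = 0.138582 = 13.858%.

13.858%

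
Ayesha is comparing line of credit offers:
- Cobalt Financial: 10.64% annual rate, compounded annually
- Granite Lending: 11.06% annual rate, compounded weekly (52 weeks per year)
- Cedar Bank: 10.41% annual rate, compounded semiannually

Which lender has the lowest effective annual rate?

Cobalt Financial: compounded annually, EAR = 10.640%
Granite Lending: (1 + 0.1106/52)^52 − 1 = 11.682%
Cedar Bank: (1 + 0.1041/2)^2 − 1 = 10.681%
The lowest effective annual rate is Cobalt Financial at 10.640%.

Cobalt Financial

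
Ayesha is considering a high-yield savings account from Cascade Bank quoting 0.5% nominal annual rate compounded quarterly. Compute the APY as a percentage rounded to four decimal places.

0.5009%

EAR = (1 + 0.005/4)^4 − 1.
= (1 + 0.001250)^4 − 1 = 1.005009 − 1 = 0.5009%.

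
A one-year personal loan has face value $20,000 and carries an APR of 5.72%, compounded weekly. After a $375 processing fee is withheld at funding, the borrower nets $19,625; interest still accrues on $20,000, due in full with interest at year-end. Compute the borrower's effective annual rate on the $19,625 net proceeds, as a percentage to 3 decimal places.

Amount owed after one year: 20,000 × (1 + 0.0572/52)^52 = 20,000 × 1.058834 = $21,176.69.
Effective rate on net proceeds: 21,176.69 / 19,625 − 1 = 0.079067 = 7.907%.

7.907%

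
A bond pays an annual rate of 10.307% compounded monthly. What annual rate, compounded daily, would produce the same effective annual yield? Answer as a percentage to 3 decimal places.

10.264%

EAR = (1 + 0.10307/12)^12 − 1 = 0.108081.
Solve (1 + r/365)^365 = 1.108081: r/365 = 1.108081^(1/365) − 1 = 0.000281, so r = 0.102644 = 10.264%.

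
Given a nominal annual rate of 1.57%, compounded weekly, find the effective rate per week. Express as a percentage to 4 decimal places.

With a nominal annual rate compounded weekly, the periodic rate is the nominal rate divided by 52.
i = 0.0157 / 52 = 0.0003019 = 0.0302%.

0.0302%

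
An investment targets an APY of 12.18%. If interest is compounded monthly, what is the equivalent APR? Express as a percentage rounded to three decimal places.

11.549%

(1 + r/12)^12 − 1 = 0.1218, so 1 + r/12 = 1.1218^(1/12).
r/12 = 0.009624, so r = 0.115487 = 11.549%.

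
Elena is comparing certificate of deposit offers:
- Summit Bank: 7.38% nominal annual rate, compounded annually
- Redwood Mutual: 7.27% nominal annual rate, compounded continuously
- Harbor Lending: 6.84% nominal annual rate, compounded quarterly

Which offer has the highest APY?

Summit Bank: compounded annually, EAR = 7.380%
Redwood Mutual: e^0.0727 − 1 = 7.541%
Harbor Lending: (1 + 0.0684/4)^4 − 1 = 7.017%
The highest effective annual rate is Redwood Mutual at 7.541%.

Redwood Mutual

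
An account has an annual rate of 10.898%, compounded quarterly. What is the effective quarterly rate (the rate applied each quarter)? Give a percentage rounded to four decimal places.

2.7245%

With a nominal annual rate compounded quarterly, the periodic rate is the nominal rate divided by 4.
i = 0.10898 / 4 = 0.0272450 = 2.7245%.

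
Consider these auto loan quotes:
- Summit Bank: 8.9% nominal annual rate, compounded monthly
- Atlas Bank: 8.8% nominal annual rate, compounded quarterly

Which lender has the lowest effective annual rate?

Summit Bank: (1 + 0.089/12)^12 − 1 = 9.272%
Atlas Bank: (1 + 0.088/4)^4 − 1 = 9.095%
The lowest effective annual rate is Atlas Bank at 9.095%.

Atlas Bank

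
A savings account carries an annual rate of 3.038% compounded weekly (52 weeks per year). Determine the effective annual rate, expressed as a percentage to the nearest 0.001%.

3.084%

EAR = (1 + 0.03038/52)^52 − 1.
= 1.030837 − 1 = 3.084%.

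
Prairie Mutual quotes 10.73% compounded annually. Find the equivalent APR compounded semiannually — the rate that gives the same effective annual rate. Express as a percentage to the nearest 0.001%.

10.457%

Compounded annually, EAR = nominal = 0.107300.
Solve (1 + r/2)^2 = 1.107300: r/2 = 1.107300^(1/2) − 1 = 0.052283, so r = 0.104566 = 10.457%.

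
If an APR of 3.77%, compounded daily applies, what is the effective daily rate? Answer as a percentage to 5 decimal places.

0.01033%

With a nominal annual rate compounded daily, the periodic rate is the nominal rate divided by 365.
i = 0.0377 / 365 = 0.0001033 = 0.01033%.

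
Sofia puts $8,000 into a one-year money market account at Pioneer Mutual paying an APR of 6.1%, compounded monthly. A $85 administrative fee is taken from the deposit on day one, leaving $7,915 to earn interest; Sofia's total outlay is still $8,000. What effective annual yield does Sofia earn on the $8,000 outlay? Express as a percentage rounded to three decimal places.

Value after one year: 7,915 × (1 + 0.061/12)^12 = 7,915 × 1.062735 = $8,411.55.
Effective yield on the $8,000 outlay: 8,411.55 / 8,000 − 1 = 0.051443 = 5.144%.

5.144%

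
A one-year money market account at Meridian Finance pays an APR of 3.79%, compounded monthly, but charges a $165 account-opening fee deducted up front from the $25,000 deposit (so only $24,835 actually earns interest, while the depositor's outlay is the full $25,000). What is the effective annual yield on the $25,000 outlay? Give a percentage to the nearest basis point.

3.17%

Value after one year: 24,835 × (1 + 0.0379/12)^12 = 24,835 × 1.038565 = $25,792.77.
Effective yield on the $25,000 outlay: 25,792.77 / 25,000 − 1 = 0.031711 = 3.17%.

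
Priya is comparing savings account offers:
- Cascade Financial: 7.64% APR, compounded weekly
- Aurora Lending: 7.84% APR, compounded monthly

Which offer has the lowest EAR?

Cascade Financial: (1 + 0.0764/52)^52 − 1 = 7.933%
Aurora Lending: (1 + 0.0784/12)^12 − 1 = 8.128%
The lowest effective annual rate is Cascade Financial at 7.933%.

Cascade Financial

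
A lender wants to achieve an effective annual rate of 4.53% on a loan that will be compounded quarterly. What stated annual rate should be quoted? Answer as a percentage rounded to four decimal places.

4.4550%

(1 + r/4)^4 − 1 = 0.0453, so 1 + r/4 = 1.0453^(1/4).
r/4 = 0.011138, so r = 0.044550 = 4.4550%.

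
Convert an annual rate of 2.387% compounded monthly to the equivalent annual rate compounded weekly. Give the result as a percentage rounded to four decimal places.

2.3852%

EAR = (1 + 0.02387/12)^12 − 1 = 0.024133.
Solve (1 + r/52)^52 = 1.024133: r/52 = 1.024133^(1/52) − 1 = 0.000459, so r = 0.023852 = 2.3852%.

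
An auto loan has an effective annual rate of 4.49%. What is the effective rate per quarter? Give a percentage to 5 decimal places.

The per-quarter rate i satisfies (1 + i)^4 = 1 + 0.0449.
i = 1.0449^(1/4) − 1 = 0.0110408 = 1.10408%.

1.10408%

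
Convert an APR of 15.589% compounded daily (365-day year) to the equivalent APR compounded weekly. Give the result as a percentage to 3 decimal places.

15.609%

EAR = (1 + 0.15589/365)^365 − 1 = 0.168659.
Solve (1 + r/52)^52 = 1.168659: r/52 = 1.168659^(1/52) − 1 = 0.003002, so r = 0.156091 = 15.609%.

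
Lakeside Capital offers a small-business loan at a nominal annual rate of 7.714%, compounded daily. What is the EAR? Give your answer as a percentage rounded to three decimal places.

8.018%

EAR = (1 + 0.07714/365)^365 − 1.
= (1 + 0.000211)^365 − 1 = 1.080184 − 1 = 8.018%.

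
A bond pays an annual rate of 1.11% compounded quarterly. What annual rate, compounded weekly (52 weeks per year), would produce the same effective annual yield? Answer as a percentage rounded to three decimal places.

1.109%

EAR = (1 + 0.0111/4)^4 − 1 = 0.011146.
Solve (1 + r/52)^52 = 1.011146: r/52 = 1.011146^(1/52) − 1 = 0.000213, so r = 0.011086 = 1.109%.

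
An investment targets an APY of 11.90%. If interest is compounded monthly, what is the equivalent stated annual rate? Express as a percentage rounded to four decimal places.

11.2964%

(1 + r/12)^12 − 1 = 0.1190, so 1 + r/12 = 1.1190^(1/12).
r/12 = 0.009414, so r = 0.112964 = 11.2964%.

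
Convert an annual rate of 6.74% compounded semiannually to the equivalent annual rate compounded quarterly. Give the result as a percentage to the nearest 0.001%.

EAR = (1 + 0.0674/2)^2 − 1 = 0.068536.
Solve (1 + r/4)^4 = 1.068536: r/4 = 1.068536^(1/4) − 1 = 0.016710, so r = 0.066842 = 6.684%.

6.684%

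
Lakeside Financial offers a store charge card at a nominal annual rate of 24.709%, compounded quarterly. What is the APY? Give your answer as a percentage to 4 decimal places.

EAR = (1 + 0.24709/4)^4 − 1.
= (1 + 0.061773)^4 − 1 = 1.270942 − 1 = 27.0942%.

27.0942%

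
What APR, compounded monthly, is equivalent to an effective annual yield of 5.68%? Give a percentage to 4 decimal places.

5.5373%

(1 + r/12)^12 − 1 = 0.0568, so 1 + r/12 = 1.0568^(1/12).
r/12 = 0.004614, so r = 0.055373 = 5.5373%.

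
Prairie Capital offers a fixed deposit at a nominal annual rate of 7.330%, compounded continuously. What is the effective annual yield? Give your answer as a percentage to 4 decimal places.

7.6053%

With continuous compounding, EAR = e^0.07330 − 1.
e^0.07330 = 1.076053, so EAR = 0.076053 = 7.6053%.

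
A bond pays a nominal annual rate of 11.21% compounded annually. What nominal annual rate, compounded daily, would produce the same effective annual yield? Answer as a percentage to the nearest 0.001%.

Compounded annually, EAR = nominal = 0.112100.
Solve (1 + r/365)^365 = 1.112100: r/365 = 1.112100^(1/365) − 1 = 0.000291, so r = 0.106266 = 10.627%.

10.627%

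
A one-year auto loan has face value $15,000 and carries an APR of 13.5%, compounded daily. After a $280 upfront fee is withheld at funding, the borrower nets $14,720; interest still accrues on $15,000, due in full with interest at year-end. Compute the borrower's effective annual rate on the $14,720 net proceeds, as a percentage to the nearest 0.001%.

Amount owed after one year: 15,000 × (1 + 0.135/365)^365 = 15,000 × 1.144508 = $17,167.62.
Effective rate on net proceeds: 17,167.62 / 14,720 − 1 = 0.166279 = 16.628%.

16.628%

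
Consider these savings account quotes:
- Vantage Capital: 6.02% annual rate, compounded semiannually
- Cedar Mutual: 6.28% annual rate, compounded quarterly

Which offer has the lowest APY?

Vantage Capital: (1 + 0.0602/2)^2 − 1 = 6.111%
Cedar Mutual: (1 + 0.0628/4)^4 − 1 = 6.429%
The lowest effective annual rate is Vantage Capital at 6.111%.

Vantage Capital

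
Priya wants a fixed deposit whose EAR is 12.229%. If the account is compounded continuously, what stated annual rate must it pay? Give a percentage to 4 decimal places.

Continuous: nominal r satisfies e^r − 1 = 0.12229.
r = ln(1 + 0.12229) = ln(1.12229) = 0.115371 = 11.5371%.

11.5371%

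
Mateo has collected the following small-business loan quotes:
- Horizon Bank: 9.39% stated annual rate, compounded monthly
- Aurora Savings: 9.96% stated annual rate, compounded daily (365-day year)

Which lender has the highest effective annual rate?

Aurora Savings

Horizon Bank: (1 + 0.0939/12)^12 − 1 = 9.805%
Aurora Savings: (1 + 0.0996/365)^365 − 1 = 10.471%
The highest effective annual rate is Aurora Savings at 10.471%.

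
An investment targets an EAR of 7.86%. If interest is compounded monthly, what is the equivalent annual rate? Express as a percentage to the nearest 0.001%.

7.590%

(1 + r/12)^12 − 1 = 0.0786, so 1 + r/12 = 1.0786^(1/12).
r/12 = 0.006325, so r = 0.075903 = 7.590%.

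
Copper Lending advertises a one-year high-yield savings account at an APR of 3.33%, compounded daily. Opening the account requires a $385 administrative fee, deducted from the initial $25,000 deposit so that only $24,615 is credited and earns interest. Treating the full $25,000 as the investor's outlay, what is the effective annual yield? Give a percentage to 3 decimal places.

1.794%

Value after one year: 24,615 × (1 + 0.0333/365)^365 = 24,615 × 1.033859 = $25,448.44.
Effective yield on the $25,000 outlay: 25,448.44 / 25,000 − 1 = 0.017938 = 1.794%.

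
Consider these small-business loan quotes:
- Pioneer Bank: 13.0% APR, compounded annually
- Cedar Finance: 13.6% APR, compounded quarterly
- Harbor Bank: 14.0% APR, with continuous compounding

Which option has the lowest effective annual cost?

Pioneer Bank

Pioneer Bank: compounded annually, EAR = 13.000%
Cedar Finance: (1 + 0.136/4)^4 − 1 = 14.309%
Harbor Bank: e^0.140 − 1 = 15.027%
The lowest effective annual rate is Pioneer Bank at 13.000%.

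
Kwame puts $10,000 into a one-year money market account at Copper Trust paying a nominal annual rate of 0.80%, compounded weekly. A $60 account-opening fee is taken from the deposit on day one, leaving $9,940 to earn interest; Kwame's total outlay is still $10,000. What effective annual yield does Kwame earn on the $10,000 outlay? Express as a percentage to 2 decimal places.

Value after one year: 9,940 × (1 + 0.0080/52)^52 = 9,940 × 1.008031 = $10,019.83.
Effective yield on the $10,000 outlay: 10,019.83 / 10,000 − 1 = 0.001983 = 0.20%.

0.20%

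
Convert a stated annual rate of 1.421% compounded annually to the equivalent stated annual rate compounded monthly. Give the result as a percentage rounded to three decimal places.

Compounded annually, EAR = nominal = 0.014210.
Solve (1 + r/12)^12 = 1.014210: r/12 = 1.014210^(1/12) − 1 = 0.001177, so r = 0.014118 = 1.412%.

1.412%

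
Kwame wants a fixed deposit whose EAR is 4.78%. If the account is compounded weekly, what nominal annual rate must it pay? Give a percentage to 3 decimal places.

4.671%

(1 + r/52)^52 − 1 = 0.0478, so 1 + r/52 = 1.0478^(1/52).
r/52 = 0.000898, so r = 0.046714 = 4.671%.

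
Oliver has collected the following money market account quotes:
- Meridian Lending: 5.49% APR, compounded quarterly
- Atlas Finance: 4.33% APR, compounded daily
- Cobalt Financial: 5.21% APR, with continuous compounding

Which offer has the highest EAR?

Meridian Lending

Meridian Lending: (1 + 0.0549/4)^4 − 1 = 5.604%
Atlas Finance: (1 + 0.0433/365)^365 − 1 = 4.425%
Cobalt Financial: e^0.0521 − 1 = 5.348%
The highest effective annual rate is Meridian Lending at 5.604%.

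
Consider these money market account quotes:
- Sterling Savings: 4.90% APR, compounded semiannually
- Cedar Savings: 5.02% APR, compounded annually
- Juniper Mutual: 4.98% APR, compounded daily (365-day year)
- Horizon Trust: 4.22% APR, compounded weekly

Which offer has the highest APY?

Sterling Savings: (1 + 0.0490/2)^2 − 1 = 4.960%
Cedar Savings: compounded annually, EAR = 5.020%
Juniper Mutual: (1 + 0.0498/365)^365 − 1 = 5.106%
Horizon Trust: (1 + 0.0422/52)^52 − 1 = 4.309%
The highest effective annual rate is Juniper Mutual at 5.106%.

Juniper Mutual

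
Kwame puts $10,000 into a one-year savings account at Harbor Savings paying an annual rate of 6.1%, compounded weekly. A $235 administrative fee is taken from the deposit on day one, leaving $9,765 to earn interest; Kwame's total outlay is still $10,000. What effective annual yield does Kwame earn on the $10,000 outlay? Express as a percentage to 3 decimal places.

3.788%

Value after one year: 9,765 × (1 + 0.061/52)^52 = 9,765 × 1.062861 = $10,378.84.
Effective yield on the $10,000 outlay: 10,378.84 / 10,000 − 1 = 0.037884 = 3.788%.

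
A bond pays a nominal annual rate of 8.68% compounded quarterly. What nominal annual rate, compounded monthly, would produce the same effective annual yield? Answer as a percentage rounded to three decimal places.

EAR = (1 + 0.0868/4)^4 − 1 = 0.089666.
Solve (1 + r/12)^12 = 1.089666: r/12 = 1.089666^(1/12) − 1 = 0.007182, so r = 0.086180 = 8.618%.

8.618%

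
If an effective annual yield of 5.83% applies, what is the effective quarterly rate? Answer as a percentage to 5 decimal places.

The per-quarter rate i satisfies (1 + i)^4 = 1 + 0.0583.
i = 1.0583^(1/4) − 1 = 0.0142668 = 1.42668%.

1.42668%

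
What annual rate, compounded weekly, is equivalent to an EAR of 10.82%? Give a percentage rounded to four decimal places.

10.2839%

(1 + r/52)^52 − 1 = 0.1082, so 1 + r/52 = 1.1082^(1/52).
r/52 = 0.001978, so r = 0.102839 = 10.2839%.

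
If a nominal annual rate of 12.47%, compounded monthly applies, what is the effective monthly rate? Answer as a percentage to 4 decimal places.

1.0392%

With a nominal annual rate compounded monthly, the periodic rate is the nominal rate divided by 12.
i = 0.1247 / 12 = 0.0103917 = 1.0392%.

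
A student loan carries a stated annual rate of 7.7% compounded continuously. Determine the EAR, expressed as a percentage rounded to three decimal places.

8.004%

With continuous compounding, EAR = e^0.077 − 1.
e^0.077 = 1.080042, so EAR = 0.080042 = 8.004%.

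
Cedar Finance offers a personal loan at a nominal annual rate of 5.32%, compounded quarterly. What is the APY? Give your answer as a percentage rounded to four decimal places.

5.4271%

EAR = (1 + 0.0532/4)^4 − 1.
= 1.054271 − 1 = 5.4271%.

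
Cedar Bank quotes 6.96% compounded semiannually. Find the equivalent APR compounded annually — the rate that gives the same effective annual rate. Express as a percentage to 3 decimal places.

7.081%

EAR = (1 + 0.0696/2)^2 − 1 = 0.070811.
Compounded annually, the equivalent nominal rate is the EAR itself: 7.081%.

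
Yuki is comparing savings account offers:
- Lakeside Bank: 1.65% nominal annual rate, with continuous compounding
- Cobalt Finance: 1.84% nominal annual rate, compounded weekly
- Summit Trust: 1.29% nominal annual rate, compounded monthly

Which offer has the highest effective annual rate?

Cobalt Finance

Lakeside Bank: e^0.0165 − 1 = 1.664%
Cobalt Finance: (1 + 0.0184/52)^52 − 1 = 1.857%
Summit Trust: (1 + 0.0129/12)^12 − 1 = 1.298%
The highest effective annual rate is Cobalt Finance at 1.857%.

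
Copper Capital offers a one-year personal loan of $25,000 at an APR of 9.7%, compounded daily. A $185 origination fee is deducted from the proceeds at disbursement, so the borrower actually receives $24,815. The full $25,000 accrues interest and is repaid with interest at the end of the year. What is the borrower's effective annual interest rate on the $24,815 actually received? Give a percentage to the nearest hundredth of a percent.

11.01%

Amount owed after one year: 25,000 × (1 + 0.097/365)^365 = 25,000 × 1.101846 = $27,546.15.
Effective rate on net proceeds: 27,546.15 / 24,815 − 1 = 0.110061 = 11.01%.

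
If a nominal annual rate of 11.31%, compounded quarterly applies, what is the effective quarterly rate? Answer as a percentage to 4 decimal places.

2.8275%

With a nominal annual rate compounded quarterly, the periodic rate is the nominal rate divided by 4.
i = 0.1131 / 4 = 0.0282750 = 2.8275%.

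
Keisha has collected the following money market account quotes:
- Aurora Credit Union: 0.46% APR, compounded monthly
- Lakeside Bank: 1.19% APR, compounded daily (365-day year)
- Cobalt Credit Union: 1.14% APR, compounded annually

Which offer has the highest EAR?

Lakeside Bank

Aurora Credit Union: (1 + 0.0046/12)^12 − 1 = 0.461%
Lakeside Bank: (1 + 0.0119/365)^365 − 1 = 1.197%
Cobalt Credit Union: compounded annually, EAR = 1.140%
The highest effective annual rate is Lakeside Bank at 1.197%.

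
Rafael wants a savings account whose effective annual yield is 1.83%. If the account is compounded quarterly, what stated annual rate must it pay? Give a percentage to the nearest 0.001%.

1.818%

(1 + r/4)^4 − 1 = 0.0183, so 1 + r/4 = 1.0183^(1/4).
r/4 = 0.004544, so r = 0.018176 = 1.818%.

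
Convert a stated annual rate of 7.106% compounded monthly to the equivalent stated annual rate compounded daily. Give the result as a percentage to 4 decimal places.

EAR = (1 + 0.07106/12)^12 − 1 = 0.073421.
Solve (1 + r/365)^365 = 1.073421: r/365 = 1.073421^(1/365) − 1 = 0.000194, so r = 0.070857 = 7.0857%.

7.0857%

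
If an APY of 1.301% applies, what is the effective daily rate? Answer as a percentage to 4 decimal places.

The per-day rate i satisfies (1 + i)^365 = 1 + 0.01301.
i = 1.01301^(1/365) − 1 = 0.0000354 = 0.0035%.

0.0035%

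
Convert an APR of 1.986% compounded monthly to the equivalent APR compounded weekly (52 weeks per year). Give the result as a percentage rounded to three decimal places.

EAR = (1 + 0.01986/12)^12 − 1 = 0.020042.
Solve (1 + r/52)^52 = 1.020042: r/52 = 1.020042^(1/52) − 1 = 0.000382, so r = 0.019847 = 1.985%.

1.985%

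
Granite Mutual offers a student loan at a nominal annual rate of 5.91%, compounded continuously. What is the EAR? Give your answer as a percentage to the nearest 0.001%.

With continuous compounding, EAR = e^0.0591 − 1.
e^0.0591 = 1.060881, so EAR = 0.060881 = 6.088%.

6.088%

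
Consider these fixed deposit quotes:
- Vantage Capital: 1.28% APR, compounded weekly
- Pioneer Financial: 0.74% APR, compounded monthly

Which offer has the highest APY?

Vantage Capital: (1 + 0.0128/52)^52 − 1 = 1.288%
Pioneer Financial: (1 + 0.0074/12)^12 − 1 = 0.743%
The highest effective annual rate is Vantage Capital at 1.288%.

Vantage Capital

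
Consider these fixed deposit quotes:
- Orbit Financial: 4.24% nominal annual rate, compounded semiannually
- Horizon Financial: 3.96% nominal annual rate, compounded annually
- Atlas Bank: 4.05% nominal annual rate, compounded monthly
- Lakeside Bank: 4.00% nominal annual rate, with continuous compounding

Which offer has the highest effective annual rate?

Orbit Financial: (1 + 0.0424/2)^2 − 1 = 4.285%
Horizon Financial: compounded annually, EAR = 3.960%
Atlas Bank: (1 + 0.0405/12)^12 − 1 = 4.126%
Lakeside Bank: e^0.0400 − 1 = 4.081%
The highest effective annual rate is Orbit Financial at 4.285%.

Orbit Financial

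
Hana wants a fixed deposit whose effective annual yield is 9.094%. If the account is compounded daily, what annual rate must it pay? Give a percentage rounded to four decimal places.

8.7050%

(1 + r/365)^365 − 1 = 0.09094, so 1 + r/365 = 1.09094^(1/365).
r/365 = 0.000238, so r = 0.087050 = 8.7050%.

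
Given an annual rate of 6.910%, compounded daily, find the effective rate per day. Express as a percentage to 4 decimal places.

With a nominal annual rate compounded daily, the periodic rate is the nominal rate divided by 365.
i = 0.06910 / 365 = 0.0001893 = 0.0189%.

0.0189%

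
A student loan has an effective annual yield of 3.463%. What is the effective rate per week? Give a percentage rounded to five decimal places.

0.06549%

The per-week rate i satisfies (1 + i)^52 = 1 + 0.03463.
i = 1.03463^(1/52) − 1 = 0.0006549 = 0.06549%.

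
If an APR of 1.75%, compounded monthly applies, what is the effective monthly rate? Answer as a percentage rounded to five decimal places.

With a nominal annual rate compounded monthly, the periodic rate is the nominal rate divided by 12.
i = 0.0175 / 12 = 0.0014583 = 0.14583%.

0.14583%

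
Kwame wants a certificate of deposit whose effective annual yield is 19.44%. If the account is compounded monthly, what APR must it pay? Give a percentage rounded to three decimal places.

(1 + r/12)^12 − 1 = 0.1944, so 1 + r/12 = 1.1944^(1/12).
r/12 = 0.014914, so r = 0.178965 = 17.897%.

17.897%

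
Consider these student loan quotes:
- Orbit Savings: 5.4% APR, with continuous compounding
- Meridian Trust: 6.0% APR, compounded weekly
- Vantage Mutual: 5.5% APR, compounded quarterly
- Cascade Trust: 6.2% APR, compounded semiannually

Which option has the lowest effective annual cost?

Orbit Savings

Orbit Savings: e^0.054 − 1 = 5.548%
Meridian Trust: (1 + 0.060/52)^52 − 1 = 6.180%
Vantage Mutual: (1 + 0.055/4)^4 − 1 = 5.614%
Cascade Trust: (1 + 0.062/2)^2 − 1 = 6.296%
The lowest effective annual rate is Orbit Savings at 5.548%.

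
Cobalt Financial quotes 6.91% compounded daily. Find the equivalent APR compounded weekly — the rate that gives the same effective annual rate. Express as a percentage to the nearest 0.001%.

EAR = (1 + 0.0691/365)^365 − 1 = 0.071536.
Solve (1 + r/52)^52 = 1.071536: r/52 = 1.071536^(1/52) − 1 = 0.001330, so r = 0.069139 = 6.914%.

6.914%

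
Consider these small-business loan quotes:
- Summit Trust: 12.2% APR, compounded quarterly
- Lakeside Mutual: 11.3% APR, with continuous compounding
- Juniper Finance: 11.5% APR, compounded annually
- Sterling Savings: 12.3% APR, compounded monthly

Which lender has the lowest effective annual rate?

Juniper Finance

Summit Trust: (1 + 0.122/4)^4 − 1 = 12.770%
Lakeside Mutual: e^0.113 − 1 = 11.963%
Juniper Finance: compounded annually, EAR = 11.500%
Sterling Savings: (1 + 0.123/12)^12 − 1 = 13.018%
The lowest effective annual rate is Juniper Finance at 11.500%.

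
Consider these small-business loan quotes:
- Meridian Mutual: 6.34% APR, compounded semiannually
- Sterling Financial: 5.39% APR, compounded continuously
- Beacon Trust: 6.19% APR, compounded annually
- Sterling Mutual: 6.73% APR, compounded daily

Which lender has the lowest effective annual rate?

Sterling Financial

Meridian Mutual: (1 + 0.0634/2)^2 − 1 = 6.440%
Sterling Financial: e^0.0539 − 1 = 5.538%
Beacon Trust: compounded annually, EAR = 6.190%
Sterling Mutual: (1 + 0.0673/365)^365 − 1 = 6.961%
The lowest effective annual rate is Sterling Financial at 5.538%.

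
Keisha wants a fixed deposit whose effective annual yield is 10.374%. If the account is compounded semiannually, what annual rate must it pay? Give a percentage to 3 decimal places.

10.118%

(1 + r/2)^2 − 1 = 0.10374, so 1 + r/2 = 1.10374^(1/2).
r/2 = 0.050590, so r = 0.101181 = 10.118%.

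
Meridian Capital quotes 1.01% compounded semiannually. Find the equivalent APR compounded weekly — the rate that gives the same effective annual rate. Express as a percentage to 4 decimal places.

EAR = (1 + 0.0101/2)^2 − 1 = 0.010126.
Solve (1 + r/52)^52 = 1.010126: r/52 = 1.010126^(1/52) − 1 = 0.000194, so r = 0.010076 = 1.0076%.

1.0076%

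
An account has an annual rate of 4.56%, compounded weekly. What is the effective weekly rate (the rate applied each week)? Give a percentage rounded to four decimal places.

0.0877%

With a nominal annual rate compounded weekly, the periodic rate is the nominal rate divided by 52.
i = 0.0456 / 52 = 0.0008769 = 0.0877%.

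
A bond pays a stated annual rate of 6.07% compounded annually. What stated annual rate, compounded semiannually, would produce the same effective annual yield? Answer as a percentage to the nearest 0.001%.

Compounded annually, EAR = nominal = 0.060700.
Solve (1 + r/2)^2 = 1.060700: r/2 = 1.060700^(1/2) − 1 = 0.029903, so r = 0.059806 = 5.981%.

5.981%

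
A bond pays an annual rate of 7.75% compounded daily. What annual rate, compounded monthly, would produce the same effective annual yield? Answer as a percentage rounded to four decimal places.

EAR = (1 + 0.0775/365)^365 − 1 = 0.080573.
Solve (1 + r/12)^12 = 1.080573: r/12 = 1.080573^(1/12) − 1 = 0.006479, so r = 0.077743 = 7.7743%.

7.7743%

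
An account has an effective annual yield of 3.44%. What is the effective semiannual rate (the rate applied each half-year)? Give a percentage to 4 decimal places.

1.7055%

The per-half-year rate i satisfies (1 + i)^2 = 1 + 0.0344.
i = 1.0344^(1/2) − 1 = 0.0170546 = 1.7055%.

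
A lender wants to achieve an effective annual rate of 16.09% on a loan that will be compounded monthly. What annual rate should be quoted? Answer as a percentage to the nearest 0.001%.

(1 + r/12)^12 − 1 = 0.1609, so 1 + r/12 = 1.1609^(1/12).
r/12 = 0.012511, so r = 0.150127 = 15.013%.

15.013%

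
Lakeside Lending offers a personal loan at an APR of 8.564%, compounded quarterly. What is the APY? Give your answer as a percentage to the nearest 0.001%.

EAR = (1 + 0.08564/4)^4 − 1.
= (1 + 0.021410)^4 − 1 = 1.088430 − 1 = 8.843%.

8.843%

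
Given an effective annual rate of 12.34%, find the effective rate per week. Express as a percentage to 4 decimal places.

0.2240%

The per-week rate i satisfies (1 + i)^52 = 1 + 0.1234.
i = 1.1234^(1/52) − 1 = 0.0022402 = 0.2240%.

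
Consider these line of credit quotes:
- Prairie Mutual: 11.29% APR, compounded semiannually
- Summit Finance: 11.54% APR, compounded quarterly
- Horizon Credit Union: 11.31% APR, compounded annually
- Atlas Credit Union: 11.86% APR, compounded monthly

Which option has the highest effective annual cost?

Atlas Credit Union

Prairie Mutual: (1 + 0.1129/2)^2 − 1 = 11.609%
Summit Finance: (1 + 0.1154/4)^4 − 1 = 12.049%
Horizon Credit Union: compounded annually, EAR = 11.310%
Atlas Credit Union: (1 + 0.1186/12)^12 − 1 = 12.526%
The highest effective annual rate is Atlas Credit Union at 12.526%.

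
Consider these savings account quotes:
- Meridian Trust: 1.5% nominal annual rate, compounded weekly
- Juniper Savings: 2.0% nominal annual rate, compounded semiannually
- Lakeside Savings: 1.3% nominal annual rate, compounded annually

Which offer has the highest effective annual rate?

Meridian Trust: (1 + 0.015/52)^52 − 1 = 1.511%
Juniper Savings: (1 + 0.020/2)^2 − 1 = 2.010%
Lakeside Savings: compounded annually, EAR = 1.300%
The highest effective annual rate is Juniper Savings at 2.010%.

Juniper Savings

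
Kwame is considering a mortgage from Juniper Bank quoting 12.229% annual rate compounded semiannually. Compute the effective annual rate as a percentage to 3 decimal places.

12.603%

EAR = (1 + 0.12229/2)^2 − 1.
= (1 + 0.061145)^2 − 1 = 1.126029 − 1 = 12.603%.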